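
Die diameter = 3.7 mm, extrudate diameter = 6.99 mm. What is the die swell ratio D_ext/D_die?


Die swell ratio = D_extrudate / D_die
= 6.99 / 3.7
= 1.889

Die swell = 1.889


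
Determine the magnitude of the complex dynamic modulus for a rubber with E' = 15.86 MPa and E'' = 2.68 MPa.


|E*| = sqrt(E'^2 + E''^2)
= sqrt(15.86^2 + 2.68^2)
= sqrt(251.5396 + 7.1824)
= 16.085 MPa

16.085 MPa


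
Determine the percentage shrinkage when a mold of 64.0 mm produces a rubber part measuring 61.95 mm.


Shrinkage = (mold - part) / mold * 100
= (64.0 - 61.95) / 64.0 * 100
= 2.05 / 64.0 * 100
= 3.2%

3.2%


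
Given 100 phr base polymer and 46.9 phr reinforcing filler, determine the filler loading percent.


Filler % = filler / (rubber + filler) * 100
= 46.9 / (100 + 46.9) * 100
= 46.9 / 146.9 * 100
= 31.93%

31.93%


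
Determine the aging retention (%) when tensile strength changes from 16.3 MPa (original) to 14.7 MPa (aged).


Retention = aged / original * 100
= 14.7 / 16.3 * 100
= 90.2%

90.2%


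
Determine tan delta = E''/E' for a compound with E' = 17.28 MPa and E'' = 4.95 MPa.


tan delta = E'' / E'
= 4.95 / 17.28
= 0.2865

tan delta = 0.2865


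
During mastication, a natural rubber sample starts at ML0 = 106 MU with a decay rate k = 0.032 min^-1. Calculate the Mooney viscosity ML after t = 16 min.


ML = ML0 * exp(-k * t)
ML = 106 * exp(-0.032 * 16)
ML = 106 * 0.5993
ML = 63.53 MU

63.53 MU


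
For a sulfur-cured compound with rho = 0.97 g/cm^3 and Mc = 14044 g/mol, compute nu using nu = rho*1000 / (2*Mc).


nu = rho * 1000 / (2 * Mc)
nu = 0.97 * 1000 / (2 * 14044)
nu = 970.0 / 28088
nu = 0.0345 mol/L

0.0345 mol/L


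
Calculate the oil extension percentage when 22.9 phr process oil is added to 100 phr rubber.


Oil % = oil / (100 + oil) * 100
= 22.9 / (100 + 22.9) * 100
= 22.9 / 122.9 * 100
= 18.63%

18.63%


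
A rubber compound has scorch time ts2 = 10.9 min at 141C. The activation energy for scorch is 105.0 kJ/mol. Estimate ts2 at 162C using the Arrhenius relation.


Convert temperatures: T1 = 141 + 273.15 = 414.15 K, T2 = 162 + 273.15 = 435.15 K
ts2_new = 10.9 * exp(105000 / 8.314 * (1/435.15 - 1/414.15))
1/T2 - 1/T1 = -1.1653e-04
ts2_new = 2.5 min

2.5 min


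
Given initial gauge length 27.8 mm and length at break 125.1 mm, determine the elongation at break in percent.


Elongation = (Lf - L0) / L0 * 100
= (125.1 - 27.8) / 27.8 * 100
= 97.3 / 27.8 * 100
= 350.0%

350.0%


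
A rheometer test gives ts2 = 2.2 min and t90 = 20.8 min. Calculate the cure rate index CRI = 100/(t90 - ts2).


CRI = 100 / (t90 - ts2)
= 100 / (20.8 - 2.2)
= 100 / 18.6
= 5.38 min^-1

5.38 min^-1


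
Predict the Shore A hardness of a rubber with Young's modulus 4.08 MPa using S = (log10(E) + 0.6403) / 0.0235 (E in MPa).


log10(E) = 0.0235*S - 0.6403  =>  S = (log10(E) + 0.6403) / 0.0235
log10(4.08) = 0.610660
S = (0.610660 + 0.6403) / 0.0235 = 1.250960 / 0.0235
S = 53.2

Shore A = 53.2


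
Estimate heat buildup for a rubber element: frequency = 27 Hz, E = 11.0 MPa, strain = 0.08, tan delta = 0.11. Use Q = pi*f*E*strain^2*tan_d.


Q = pi * f * E * strain^2 * tan_d
= pi * 27 * 11.0 * 0.08^2 * 0.11
= pi * 27 * 11.0 * 0.0064 * 0.11
= 0.6569

Q = 0.6569


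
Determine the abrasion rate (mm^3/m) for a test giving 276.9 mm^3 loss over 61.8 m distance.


Rate = volume_loss / distance
= 276.9 / 61.8
= 4.481 mm^3/m

4.481 mm^3/m


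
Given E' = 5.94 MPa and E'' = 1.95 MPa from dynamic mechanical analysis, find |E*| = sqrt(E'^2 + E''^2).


|E*| = sqrt(E'^2 + E''^2)
= sqrt(5.94^2 + 1.95^2)
= sqrt(35.2836 + 3.8025)
= 6.252 MPa

6.252 MPa


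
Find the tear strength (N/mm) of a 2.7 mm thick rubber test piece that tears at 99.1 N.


Tear strength = force / thickness
= 99.1 / 2.7
= 36.7 N/mm

36.7 N/mm


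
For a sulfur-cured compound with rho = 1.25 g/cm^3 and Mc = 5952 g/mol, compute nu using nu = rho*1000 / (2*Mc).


nu = rho * 1000 / (2 * Mc)
nu = 1.25 * 1000 / (2 * 5952)
nu = 1250.0 / 11904
nu = 0.1050 mol/L

0.1050 mol/L


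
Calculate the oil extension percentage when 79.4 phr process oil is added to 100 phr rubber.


Oil % = oil / (100 + oil) * 100
= 79.4 / (100 + 79.4) * 100
= 79.4 / 179.4 * 100
= 44.26%

44.26%


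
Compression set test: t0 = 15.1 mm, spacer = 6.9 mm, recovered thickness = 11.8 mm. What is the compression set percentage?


CS = (t0 - recovered) / (t0 - ts) * 100
= (15.1 - 11.8) / (15.1 - 6.9) * 100
= 3.3 / 8.2 * 100
= 40.2%

40.2%


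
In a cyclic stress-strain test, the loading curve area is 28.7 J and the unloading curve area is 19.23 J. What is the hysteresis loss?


Hysteresis loss = loading - unloading
= 28.7 - 19.23
= 9.47 J

9.47 J


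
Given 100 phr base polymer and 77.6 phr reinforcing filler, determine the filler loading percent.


Filler % = filler / (rubber + filler) * 100
= 77.6 / (100 + 77.6) * 100
= 77.6 / 177.6 * 100
= 43.69%

43.69%


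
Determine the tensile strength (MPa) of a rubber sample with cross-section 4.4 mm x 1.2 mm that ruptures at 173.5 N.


Area = width * thickness = 4.4 * 1.2 = 5.28 mm^2
TS = force / area = 173.5 / 5.28 = 32.86 MPa

32.86 MPa


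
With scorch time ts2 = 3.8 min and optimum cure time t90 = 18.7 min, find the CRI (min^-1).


CRI = 100 / (t90 - ts2)
= 100 / (18.7 - 3.8)
= 100 / 14.9
= 6.71 min^-1

6.71 min^-1


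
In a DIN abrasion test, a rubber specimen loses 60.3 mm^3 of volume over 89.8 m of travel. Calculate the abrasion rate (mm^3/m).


Rate = volume_loss / distance
= 60.3 / 89.8
= 0.671 mm^3/m

0.671 mm^3/m


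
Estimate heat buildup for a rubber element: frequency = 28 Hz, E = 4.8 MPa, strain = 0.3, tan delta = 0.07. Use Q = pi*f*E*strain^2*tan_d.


Q = pi * f * E * strain^2 * tan_d
= pi * 28 * 4.8 * 0.3^2 * 0.07
= pi * 28 * 4.8 * 0.0900 * 0.07
= 2.6600

Q = 2.6600


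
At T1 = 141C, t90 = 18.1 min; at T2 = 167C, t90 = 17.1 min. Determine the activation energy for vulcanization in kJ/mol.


T1 = 414.15 K, T2 = 440.15 K
1/T1 - 1/T2 = 1.4263e-04
ln(t1/t2) = ln(18.1/17.1) = 0.0568
Ea = 8.314 * 0.0568 / 1.4263e-04 = 3312.8308 J/mol
Ea = 3.31 kJ/mol

3.31 kJ/mol


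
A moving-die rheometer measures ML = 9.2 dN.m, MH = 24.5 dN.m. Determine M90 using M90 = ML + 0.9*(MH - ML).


M90 = ML + 0.9 * (MH - ML)
M90 = 9.2 + 0.9 * (24.5 - 9.2)
M90 = 9.2 + 0.9 * 15.3
M90 = 22.97 dN.m

22.97 dN.m


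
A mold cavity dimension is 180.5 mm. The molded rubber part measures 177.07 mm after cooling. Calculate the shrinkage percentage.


Shrinkage = (mold - part) / mold * 100
= (180.5 - 177.07) / 180.5 * 100
= 3.43 / 180.5 * 100
= 1.9%

1.9%


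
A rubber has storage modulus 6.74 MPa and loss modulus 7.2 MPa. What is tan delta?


tan delta = E'' / E'
= 7.2 / 6.74
= 1.0682

tan delta = 1.0682


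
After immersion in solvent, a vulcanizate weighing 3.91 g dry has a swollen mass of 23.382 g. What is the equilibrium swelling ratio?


Q = W_swollen / W_dry
Q = 23.382 / 3.91
Q = 5.98

Q = 5.98


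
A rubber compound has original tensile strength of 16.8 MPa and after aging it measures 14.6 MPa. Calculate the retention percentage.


Retention = aged / original * 100
= 14.6 / 16.8 * 100
= 86.9%

86.9%


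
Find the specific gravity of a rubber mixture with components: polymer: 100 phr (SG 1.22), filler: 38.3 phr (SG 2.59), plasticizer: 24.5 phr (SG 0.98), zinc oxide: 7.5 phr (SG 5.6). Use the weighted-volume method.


Sum of weights = 170.3
Volume contributions:
  polymer: 100/1.22 = 81.9672
  filler: 38.3/2.59 = 14.7876
  plasticizer: 24.5/0.98 = 25.0000
  zinc oxide: 7.5/5.6 = 1.3393
Sum of volumes = 123.0941
SG = 170.3 / 123.0941 = 1.383

SG = 1.383


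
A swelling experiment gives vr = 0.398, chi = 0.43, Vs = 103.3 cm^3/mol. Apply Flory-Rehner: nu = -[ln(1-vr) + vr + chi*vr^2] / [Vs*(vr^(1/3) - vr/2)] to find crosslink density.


ln(1 - vr) = ln(1 - 0.398) = -0.5075
Numerator = -((-0.5075) + 0.398 + 0.43 * 0.398^2) = 0.0414
Denominator = 103.3 * (0.398^(1/3) - 0.398/2) = 55.4283
nu = 0.0414 / 55.4283 = 7.4662e-04 mol/cm^3

7.4662e-04 mol/cm^3


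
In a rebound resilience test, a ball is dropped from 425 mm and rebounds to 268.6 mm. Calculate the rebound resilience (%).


Resilience = h_rebound / h_drop * 100
= 268.6 / 425 * 100
= 63.2%

63.2%


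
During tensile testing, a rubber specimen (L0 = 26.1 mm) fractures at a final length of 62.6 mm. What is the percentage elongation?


Elongation = (Lf - L0) / L0 * 100
= (62.6 - 26.1) / 26.1 * 100
= 36.5 / 26.1 * 100
= 139.8%

139.8%


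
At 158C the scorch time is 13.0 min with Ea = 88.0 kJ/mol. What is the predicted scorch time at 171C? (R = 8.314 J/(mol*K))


Convert temperatures: T1 = 158 + 273.15 = 431.15 K, T2 = 171 + 273.15 = 444.15 K
ts2_new = 13.0 * exp(88000 / 8.314 * (1/444.15 - 1/431.15))
1/T2 - 1/T1 = -6.7887e-05
ts2_new = 6.34 min

6.34 min


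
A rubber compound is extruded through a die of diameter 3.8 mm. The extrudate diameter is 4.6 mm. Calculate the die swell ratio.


Die swell ratio = D_extrudate / D_die
= 4.6 / 3.8
= 1.211

Die swell = 1.211


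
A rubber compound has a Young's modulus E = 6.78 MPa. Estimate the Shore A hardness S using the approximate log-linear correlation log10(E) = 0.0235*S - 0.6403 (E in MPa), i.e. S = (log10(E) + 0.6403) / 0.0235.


log10(E) = 0.0235*S - 0.6403  =>  S = (log10(E) + 0.6403) / 0.0235
log10(6.78) = 0.831230
S = (0.831230 + 0.6403) / 0.0235 = 1.471530 / 0.0235
S = 62.6

Shore A = 62.6


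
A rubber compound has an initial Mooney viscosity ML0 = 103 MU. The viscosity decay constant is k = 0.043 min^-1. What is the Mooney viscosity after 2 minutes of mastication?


ML = ML0 * exp(-k * t)
ML = 103 * exp(-0.043 * 2)
ML = 103 * 0.9176
ML = 94.51 MU

94.51 MU


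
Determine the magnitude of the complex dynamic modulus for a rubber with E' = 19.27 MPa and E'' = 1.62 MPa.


|E*| = sqrt(E'^2 + E''^2)
= sqrt(19.27^2 + 1.62^2)
= sqrt(371.3329 + 2.6244)
= 19.338 MPa

19.338 MPa


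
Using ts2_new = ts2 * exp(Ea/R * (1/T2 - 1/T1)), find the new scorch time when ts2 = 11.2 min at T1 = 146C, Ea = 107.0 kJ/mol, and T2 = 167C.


Convert temperatures: T1 = 146 + 273.15 = 419.15 K, T2 = 167 + 273.15 = 440.15 K
ts2_new = 11.2 * exp(107000 / 8.314 * (1/440.15 - 1/419.15))
1/T2 - 1/T1 = -1.1383e-04
ts2_new = 2.59 min

2.59 min


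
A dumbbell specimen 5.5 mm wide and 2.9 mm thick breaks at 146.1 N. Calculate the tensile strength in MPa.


Area = width * thickness = 5.5 * 2.9 = 15.95 mm^2
TS = force / area = 146.1 / 15.95 = 9.16 MPa

9.16 MPa


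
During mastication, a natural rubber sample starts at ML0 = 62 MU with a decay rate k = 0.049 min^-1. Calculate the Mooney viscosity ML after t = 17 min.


ML = ML0 * exp(-k * t)
ML = 62 * exp(-0.049 * 17)
ML = 62 * 0.4347
ML = 26.95 MU

26.95 MU


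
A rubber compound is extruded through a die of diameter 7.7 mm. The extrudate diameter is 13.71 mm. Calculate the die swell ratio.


Die swell ratio = D_extrudate / D_die
= 13.71 / 7.7
= 1.781

Die swell = 1.781


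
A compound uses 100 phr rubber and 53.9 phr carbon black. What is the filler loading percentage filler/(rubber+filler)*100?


Filler % = filler / (rubber + filler) * 100
= 53.9 / (100 + 53.9) * 100
= 53.9 / 153.9 * 100
= 35.02%

35.02%


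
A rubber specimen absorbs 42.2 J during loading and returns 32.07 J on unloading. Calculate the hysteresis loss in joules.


Hysteresis loss = loading - unloading
= 42.2 - 32.07
= 10.13 J

10.13 J


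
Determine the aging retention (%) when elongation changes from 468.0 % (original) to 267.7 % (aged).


Retention = aged / original * 100
= 267.7 / 468.0 * 100
= 57.2%

57.2%


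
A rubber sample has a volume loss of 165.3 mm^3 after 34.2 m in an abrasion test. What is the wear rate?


Rate = volume_loss / distance
= 165.3 / 34.2
= 4.833 mm^3/m

4.833 mm^3/m


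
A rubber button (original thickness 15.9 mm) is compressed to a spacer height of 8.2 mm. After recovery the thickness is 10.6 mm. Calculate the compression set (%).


CS = (t0 - recovered) / (t0 - ts) * 100
= (15.9 - 10.6) / (15.9 - 8.2) * 100
= 5.3 / 7.7 * 100
= 68.8%

68.8%


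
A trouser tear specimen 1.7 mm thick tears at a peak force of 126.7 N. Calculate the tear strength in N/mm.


Tear strength = force / thickness
= 126.7 / 1.7
= 74.53 N/mm

74.53 N/mm


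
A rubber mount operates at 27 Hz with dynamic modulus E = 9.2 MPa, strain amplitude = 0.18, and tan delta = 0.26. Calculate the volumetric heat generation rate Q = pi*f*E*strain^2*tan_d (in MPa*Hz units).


Q = pi * f * E * strain^2 * tan_d
= pi * 27 * 9.2 * 0.18^2 * 0.26
= pi * 27 * 9.2 * 0.0324 * 0.26
= 6.5739

Q = 6.5739


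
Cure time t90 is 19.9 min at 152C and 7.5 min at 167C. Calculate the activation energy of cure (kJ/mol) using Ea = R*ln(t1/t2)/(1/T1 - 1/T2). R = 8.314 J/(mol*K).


T1 = 425.15 K, T2 = 440.15 K
1/T1 - 1/T2 = 8.0158e-05
ln(t1/t2) = ln(19.9/7.5) = 0.9758
Ea = 8.314 * 0.9758 / 8.0158e-05 = 101211.5095 J/mol
Ea = 101.21 kJ/mol

101.21 kJ/mol


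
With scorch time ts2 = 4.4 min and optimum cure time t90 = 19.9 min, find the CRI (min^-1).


CRI = 100 / (t90 - ts2)
= 100 / (19.9 - 4.4)
= 100 / 15.5
= 6.45 min^-1

6.45 min^-1


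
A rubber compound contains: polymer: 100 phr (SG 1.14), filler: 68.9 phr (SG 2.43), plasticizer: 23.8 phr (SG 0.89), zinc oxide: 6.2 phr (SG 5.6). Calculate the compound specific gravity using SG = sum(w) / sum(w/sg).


Sum of weights = 198.9
Volume contributions:
  polymer: 100/1.14 = 87.7193
  filler: 68.9/2.43 = 28.3539
  plasticizer: 23.8/0.89 = 26.7416
  zinc oxide: 6.2/5.6 = 1.1071
Sum of volumes = 143.9219
SG = 198.9 / 143.9219 = 1.382

SG = 1.382


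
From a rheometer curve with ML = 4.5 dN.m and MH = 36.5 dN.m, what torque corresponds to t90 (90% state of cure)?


M90 = ML + 0.9 * (MH - ML)
M90 = 4.5 + 0.9 * (36.5 - 4.5)
M90 = 4.5 + 0.9 * 32.0
M90 = 33.3 dN.m

33.3 dN.m


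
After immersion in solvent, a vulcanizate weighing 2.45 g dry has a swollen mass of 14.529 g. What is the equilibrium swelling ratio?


Q = W_swollen / W_dry
Q = 14.529 / 2.45
Q = 5.93

Q = 5.93


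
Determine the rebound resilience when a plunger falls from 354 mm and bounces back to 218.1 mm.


Resilience = h_rebound / h_drop * 100
= 218.1 / 354 * 100
= 61.6%

61.6%


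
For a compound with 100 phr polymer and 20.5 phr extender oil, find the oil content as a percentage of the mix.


Oil % = oil / (100 + oil) * 100
= 20.5 / (100 + 20.5) * 100
= 20.5 / 120.5 * 100
= 17.01%

17.01%


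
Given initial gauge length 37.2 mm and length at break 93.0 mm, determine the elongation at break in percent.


Elongation = (Lf - L0) / L0 * 100
= (93.0 - 37.2) / 37.2 * 100
= 55.8 / 37.2 * 100
= 150.0%

150.0%


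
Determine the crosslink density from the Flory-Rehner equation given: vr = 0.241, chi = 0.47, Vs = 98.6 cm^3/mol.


ln(1 - vr) = ln(1 - 0.241) = -0.2758
Numerator = -((-0.2758) + 0.241 + 0.47 * 0.241^2) = 0.0075
Denominator = 98.6 * (0.241^(1/3) - 0.241/2) = 49.4783
nu = 0.0075 / 49.4783 = 1.5068e-04 mol/cm^3

1.5068e-04 mol/cm^3


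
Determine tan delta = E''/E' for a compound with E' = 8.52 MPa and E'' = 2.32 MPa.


tan delta = E'' / E'
= 2.32 / 8.52
= 0.2723

tan delta = 0.2723


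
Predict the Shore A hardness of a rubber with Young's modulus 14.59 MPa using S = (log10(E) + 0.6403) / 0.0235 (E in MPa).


log10(E) = 0.0235*S - 0.6403  =>  S = (log10(E) + 0.6403) / 0.0235
log10(14.59) = 1.164055
S = (1.164055 + 0.6403) / 0.0235 = 1.804355 / 0.0235
S = 76.8

Shore A = 76.8


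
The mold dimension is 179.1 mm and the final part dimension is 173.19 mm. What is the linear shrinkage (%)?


Shrinkage = (mold - part) / mold * 100
= (179.1 - 173.19) / 179.1 * 100
= 5.91 / 179.1 * 100
= 3.3%

3.3%


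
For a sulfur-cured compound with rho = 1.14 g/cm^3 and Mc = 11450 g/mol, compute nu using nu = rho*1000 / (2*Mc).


nu = rho * 1000 / (2 * Mc)
nu = 1.14 * 1000 / (2 * 11450)
nu = 1140.0 / 22900
nu = 0.0498 mol/L

0.0498 mol/L


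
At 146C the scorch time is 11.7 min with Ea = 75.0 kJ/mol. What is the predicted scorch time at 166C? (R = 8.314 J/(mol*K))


Convert temperatures: T1 = 146 + 273.15 = 419.15 K, T2 = 166 + 273.15 = 439.15 K
ts2_new = 11.7 * exp(75000 / 8.314 * (1/439.15 - 1/419.15))
1/T2 - 1/T1 = -1.0865e-04
ts2_new = 4.39 min

4.39 min


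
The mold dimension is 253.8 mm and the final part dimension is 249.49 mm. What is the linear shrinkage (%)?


Shrinkage = (mold - part) / mold * 100
= (253.8 - 249.49) / 253.8 * 100
= 4.31 / 253.8 * 100
= 1.7%

1.7%


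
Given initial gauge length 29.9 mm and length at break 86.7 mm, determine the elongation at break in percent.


Elongation = (Lf - L0) / L0 * 100
= (86.7 - 29.9) / 29.9 * 100
= 56.8 / 29.9 * 100
= 190.0%

190.0%


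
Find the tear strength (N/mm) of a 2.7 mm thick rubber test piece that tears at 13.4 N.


Tear strength = force / thickness
= 13.4 / 2.7
= 4.96 N/mm

4.96 N/mm


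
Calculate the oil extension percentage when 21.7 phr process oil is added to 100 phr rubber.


Oil % = oil / (100 + oil) * 100
= 21.7 / (100 + 21.7) * 100
= 21.7 / 121.7 * 100
= 17.83%

17.83%


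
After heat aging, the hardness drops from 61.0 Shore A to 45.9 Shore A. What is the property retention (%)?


Retention = aged / original * 100
= 45.9 / 61.0 * 100
= 75.2%

75.2%


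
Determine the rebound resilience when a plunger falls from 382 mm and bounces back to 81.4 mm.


Resilience = h_rebound / h_drop * 100
= 81.4 / 382 * 100
= 21.3%

21.3%


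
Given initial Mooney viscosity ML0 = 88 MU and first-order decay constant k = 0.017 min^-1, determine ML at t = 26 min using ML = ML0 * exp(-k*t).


ML = ML0 * exp(-k * t)
ML = 88 * exp(-0.017 * 26)
ML = 88 * 0.6427
ML = 56.56 MU

56.56 MU


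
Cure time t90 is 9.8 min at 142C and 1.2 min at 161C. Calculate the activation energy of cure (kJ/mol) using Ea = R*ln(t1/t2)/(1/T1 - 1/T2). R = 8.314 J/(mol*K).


T1 = 415.15 K, T2 = 434.15 K
1/T1 - 1/T2 = 1.0542e-04
ln(t1/t2) = ln(9.8/1.2) = 2.1001
Ea = 8.314 * 2.1001 / 1.0542e-04 = 165627.7649 J/mol
Ea = 165.63 kJ/mol

165.63 kJ/mol


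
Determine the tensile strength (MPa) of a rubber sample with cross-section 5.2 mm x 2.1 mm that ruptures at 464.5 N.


Area = width * thickness = 5.2 * 2.1 = 10.92 mm^2
TS = force / area = 464.5 / 10.92 = 42.54 MPa

42.54 MPa


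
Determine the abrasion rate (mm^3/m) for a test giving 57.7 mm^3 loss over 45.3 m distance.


Rate = volume_loss / distance
= 57.7 / 45.3
= 1.274 mm^3/m

1.274 mm^3/m


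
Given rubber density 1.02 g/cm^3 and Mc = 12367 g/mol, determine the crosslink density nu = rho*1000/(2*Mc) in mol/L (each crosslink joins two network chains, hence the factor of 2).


nu = rho * 1000 / (2 * Mc)
nu = 1.02 * 1000 / (2 * 12367)
nu = 1020.0 / 24734
nu = 0.0412 mol/L

0.0412 mol/L


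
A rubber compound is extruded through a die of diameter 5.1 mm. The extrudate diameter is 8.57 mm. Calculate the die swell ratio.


Die swell ratio = D_extrudate / D_die
= 8.57 / 5.1
= 1.68

Die swell = 1.68


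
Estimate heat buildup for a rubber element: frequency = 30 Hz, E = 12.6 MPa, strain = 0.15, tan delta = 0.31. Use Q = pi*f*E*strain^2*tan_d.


Q = pi * f * E * strain^2 * tan_d
= pi * 30 * 12.6 * 0.15^2 * 0.31
= pi * 30 * 12.6 * 0.0225 * 0.31
= 8.2830

Q = 8.2830


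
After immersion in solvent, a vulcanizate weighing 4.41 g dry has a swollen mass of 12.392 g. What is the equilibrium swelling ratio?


Q = W_swollen / W_dry
Q = 12.392 / 4.41
Q = 2.81

Q = 2.81


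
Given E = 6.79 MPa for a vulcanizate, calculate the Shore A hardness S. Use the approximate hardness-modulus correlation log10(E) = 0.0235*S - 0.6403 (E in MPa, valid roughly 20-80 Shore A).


log10(E) = 0.0235*S - 0.6403  =>  S = (log10(E) + 0.6403) / 0.0235
log10(6.79) = 0.831870
S = (0.831870 + 0.6403) / 0.0235 = 1.472170 / 0.0235
S = 62.6

Shore A = 62.6


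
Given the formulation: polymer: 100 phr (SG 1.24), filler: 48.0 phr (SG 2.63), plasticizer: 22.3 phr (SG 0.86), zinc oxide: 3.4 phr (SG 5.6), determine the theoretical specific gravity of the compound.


Sum of weights = 173.7
Volume contributions:
  polymer: 100/1.24 = 80.6452
  filler: 48.0/2.63 = 18.2510
  plasticizer: 22.3/0.86 = 25.9302
  zinc oxide: 3.4/5.6 = 0.6071
Sum of volumes = 125.4335
SG = 173.7 / 125.4335 = 1.385

SG = 1.385


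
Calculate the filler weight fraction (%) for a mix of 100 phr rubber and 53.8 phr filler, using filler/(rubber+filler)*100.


Filler % = filler / (rubber + filler) * 100
= 53.8 / (100 + 53.8) * 100
= 53.8 / 153.8 * 100
= 34.98%

34.98%


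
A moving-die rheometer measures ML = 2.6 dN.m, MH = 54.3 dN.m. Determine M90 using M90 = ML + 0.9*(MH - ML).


M90 = ML + 0.9 * (MH - ML)
M90 = 2.6 + 0.9 * (54.3 - 2.6)
M90 = 2.6 + 0.9 * 51.7
M90 = 49.13 dN.m

49.13 dN.m


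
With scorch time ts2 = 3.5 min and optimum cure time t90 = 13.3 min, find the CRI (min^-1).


CRI = 100 / (t90 - ts2)
= 100 / (13.3 - 3.5)
= 100 / 9.8
= 10.2 min^-1

10.2 min^-1


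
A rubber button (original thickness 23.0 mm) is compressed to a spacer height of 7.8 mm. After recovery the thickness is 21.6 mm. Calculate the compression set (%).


CS = (t0 - recovered) / (t0 - ts) * 100
= (23.0 - 21.6) / (23.0 - 7.8) * 100
= 1.4 / 15.2 * 100
= 9.2%

9.2%


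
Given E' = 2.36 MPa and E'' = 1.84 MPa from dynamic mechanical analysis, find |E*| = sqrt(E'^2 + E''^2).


|E*| = sqrt(E'^2 + E''^2)
= sqrt(2.36^2 + 1.84^2)
= sqrt(5.5696 + 3.3856)
= 2.993 MPa

2.993 MPa


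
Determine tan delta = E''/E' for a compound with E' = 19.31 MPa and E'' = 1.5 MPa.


tan delta = E'' / E'
= 1.5 / 19.31
= 0.0777

tan delta = 0.0777


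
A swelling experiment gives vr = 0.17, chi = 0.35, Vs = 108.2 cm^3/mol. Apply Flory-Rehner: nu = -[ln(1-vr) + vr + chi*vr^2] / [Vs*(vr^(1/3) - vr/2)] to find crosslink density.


ln(1 - vr) = ln(1 - 0.17) = -0.1863
Numerator = -((-0.1863) + 0.17 + 0.35 * 0.17^2) = 0.0062
Denominator = 108.2 * (0.17^(1/3) - 0.17/2) = 50.7421
nu = 0.0062 / 50.7421 = 1.2247e-04 mol/cm^3

1.2247e-04 mol/cm^3


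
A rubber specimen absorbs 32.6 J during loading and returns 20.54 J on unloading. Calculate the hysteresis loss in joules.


Hysteresis loss = loading - unloading
= 32.6 - 20.54
= 12.06 J

12.06 J


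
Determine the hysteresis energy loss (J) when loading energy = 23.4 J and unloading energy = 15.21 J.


Hysteresis loss = loading - unloading
= 23.4 - 15.21
= 8.19 J

8.19 J


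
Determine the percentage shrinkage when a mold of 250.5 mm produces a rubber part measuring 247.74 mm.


Shrinkage = (mold - part) / mold * 100
= (250.5 - 247.74) / 250.5 * 100
= 2.76 / 250.5 * 100
= 1.1%

1.1%


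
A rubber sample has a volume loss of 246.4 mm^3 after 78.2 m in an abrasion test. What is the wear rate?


Rate = volume_loss / distance
= 246.4 / 78.2
= 3.151 mm^3/m

3.151 mm^3/m


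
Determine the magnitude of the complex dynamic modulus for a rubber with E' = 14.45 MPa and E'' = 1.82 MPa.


|E*| = sqrt(E'^2 + E''^2)
= sqrt(14.45^2 + 1.82^2)
= sqrt(208.8025 + 3.3124)
= 14.564 MPa

14.564 MPa


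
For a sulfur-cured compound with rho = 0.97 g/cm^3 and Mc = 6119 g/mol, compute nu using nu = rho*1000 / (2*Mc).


nu = rho * 1000 / (2 * Mc)
nu = 0.97 * 1000 / (2 * 6119)
nu = 970.0 / 12238
nu = 0.0793 mol/L

0.0793 mol/L


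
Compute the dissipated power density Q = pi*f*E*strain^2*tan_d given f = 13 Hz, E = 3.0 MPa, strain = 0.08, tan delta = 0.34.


Q = pi * f * E * strain^2 * tan_d
= pi * 13 * 3.0 * 0.08^2 * 0.34
= pi * 13 * 3.0 * 0.0064 * 0.34
= 0.2666

Q = 0.2666


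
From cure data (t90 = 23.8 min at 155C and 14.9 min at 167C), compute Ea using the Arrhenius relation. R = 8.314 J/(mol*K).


T1 = 428.15 K, T2 = 440.15 K
1/T1 - 1/T2 = 6.3677e-05
ln(t1/t2) = ln(23.8/14.9) = 0.4683
Ea = 8.314 * 0.4683 / 6.3677e-05 = 61146.5818 J/mol
Ea = 61.15 kJ/mol

61.15 kJ/mol


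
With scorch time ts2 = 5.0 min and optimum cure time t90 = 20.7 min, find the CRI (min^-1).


CRI = 100 / (t90 - ts2)
= 100 / (20.7 - 5.0)
= 100 / 15.7
= 6.37 min^-1

6.37 min^-1


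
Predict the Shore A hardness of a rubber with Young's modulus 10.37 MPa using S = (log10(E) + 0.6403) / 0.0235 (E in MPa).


log10(E) = 0.0235*S - 0.6403  =>  S = (log10(E) + 0.6403) / 0.0235
log10(10.37) = 1.015779
S = (1.015779 + 0.6403) / 0.0235 = 1.656079 / 0.0235
S = 70.5

Shore A = 70.5


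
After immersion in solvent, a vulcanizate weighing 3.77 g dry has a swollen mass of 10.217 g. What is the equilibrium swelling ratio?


Q = W_swollen / W_dry
Q = 10.217 / 3.77
Q = 2.71

Q = 2.71


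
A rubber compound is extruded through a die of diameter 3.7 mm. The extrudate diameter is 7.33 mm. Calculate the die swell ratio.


Die swell ratio = D_extrudate / D_die
= 7.33 / 3.7
= 1.981

Die swell = 1.981


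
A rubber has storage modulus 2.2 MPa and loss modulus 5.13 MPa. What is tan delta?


tan delta = E'' / E'
= 5.13 / 2.2
= 2.3318

tan delta = 2.3318


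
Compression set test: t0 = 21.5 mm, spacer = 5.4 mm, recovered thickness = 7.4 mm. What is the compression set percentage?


CS = (t0 - recovered) / (t0 - ts) * 100
= (21.5 - 7.4) / (21.5 - 5.4) * 100
= 14.1 / 16.1 * 100
= 87.6%

87.6%


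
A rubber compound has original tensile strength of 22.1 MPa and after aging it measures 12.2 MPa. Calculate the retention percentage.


Retention = aged / original * 100
= 12.2 / 22.1 * 100
= 55.2%

55.2%


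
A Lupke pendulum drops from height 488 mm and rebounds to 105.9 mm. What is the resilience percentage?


Resilience = h_rebound / h_drop * 100
= 105.9 / 488 * 100
= 21.7%

21.7%


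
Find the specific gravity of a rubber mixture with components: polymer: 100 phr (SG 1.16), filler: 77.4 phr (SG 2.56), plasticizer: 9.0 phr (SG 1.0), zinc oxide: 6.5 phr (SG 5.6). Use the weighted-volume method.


Sum of weights = 192.9
Volume contributions:
  polymer: 100/1.16 = 86.2069
  filler: 77.4/2.56 = 30.2344
  plasticizer: 9.0/1.0 = 9.0000
  zinc oxide: 6.5/5.6 = 1.1607
Sum of volumes = 126.6020
SG = 192.9 / 126.6020 = 1.524

SG = 1.524


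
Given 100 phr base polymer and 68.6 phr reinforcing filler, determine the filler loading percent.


Filler % = filler / (rubber + filler) * 100
= 68.6 / (100 + 68.6) * 100
= 68.6 / 168.6 * 100
= 40.69%

40.69%


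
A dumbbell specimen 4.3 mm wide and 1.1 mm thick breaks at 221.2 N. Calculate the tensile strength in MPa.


Area = width * thickness = 4.3 * 1.1 = 4.73 mm^2
TS = force / area = 221.2 / 4.73 = 46.77 MPa

46.77 MPa


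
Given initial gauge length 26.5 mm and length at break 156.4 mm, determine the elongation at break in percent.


Elongation = (Lf - L0) / L0 * 100
= (156.4 - 26.5) / 26.5 * 100
= 129.9 / 26.5 * 100
= 490.2%

490.2%


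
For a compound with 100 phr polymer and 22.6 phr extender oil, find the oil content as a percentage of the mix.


Oil % = oil / (100 + oil) * 100
= 22.6 / (100 + 22.6) * 100
= 22.6 / 122.6 * 100
= 18.43%

18.43%


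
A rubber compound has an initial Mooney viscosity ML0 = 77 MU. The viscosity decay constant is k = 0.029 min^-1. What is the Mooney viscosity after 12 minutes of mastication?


ML = ML0 * exp(-k * t)
ML = 77 * exp(-0.029 * 12)
ML = 77 * 0.7061
ML = 54.37 MU

54.37 MU


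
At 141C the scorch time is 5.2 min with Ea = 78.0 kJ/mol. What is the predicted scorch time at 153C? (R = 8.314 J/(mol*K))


Convert temperatures: T1 = 141 + 273.15 = 414.15 K, T2 = 153 + 273.15 = 426.15 K
ts2_new = 5.2 * exp(78000 / 8.314 * (1/426.15 - 1/414.15))
1/T2 - 1/T1 = -6.7993e-05
ts2_new = 2.75 min

2.75 min


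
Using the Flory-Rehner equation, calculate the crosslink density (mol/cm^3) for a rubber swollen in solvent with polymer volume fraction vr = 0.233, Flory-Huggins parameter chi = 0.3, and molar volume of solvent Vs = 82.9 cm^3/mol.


ln(1 - vr) = ln(1 - 0.233) = -0.2653
Numerator = -((-0.2653) + 0.233 + 0.3 * 0.233^2) = 0.0160
Denominator = 82.9 * (0.233^(1/3) - 0.233/2) = 41.3542
nu = 0.0160 / 41.3542 = 3.8646e-04 mol/cm^3

3.8646e-04 mol/cm^3


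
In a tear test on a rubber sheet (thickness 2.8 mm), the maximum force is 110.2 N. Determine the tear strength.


Tear strength = force / thickness
= 110.2 / 2.8
= 39.36 N/mm

39.36 N/mm


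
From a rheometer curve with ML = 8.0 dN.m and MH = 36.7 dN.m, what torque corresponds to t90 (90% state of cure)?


M90 = ML + 0.9 * (MH - ML)
M90 = 8.0 + 0.9 * (36.7 - 8.0)
M90 = 8.0 + 0.9 * 28.7
M90 = 33.83 dN.m

33.83 dN.m


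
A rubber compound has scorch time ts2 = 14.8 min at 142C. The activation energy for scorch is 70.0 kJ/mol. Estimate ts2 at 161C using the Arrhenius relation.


Convert temperatures: T1 = 142 + 273.15 = 415.15 K, T2 = 161 + 273.15 = 434.15 K
ts2_new = 14.8 * exp(70000 / 8.314 * (1/434.15 - 1/415.15))
1/T2 - 1/T1 = -1.0542e-04
ts2_new = 6.09 min

6.09 min


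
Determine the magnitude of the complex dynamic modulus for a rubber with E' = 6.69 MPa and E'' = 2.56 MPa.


|E*| = sqrt(E'^2 + E''^2)
= sqrt(6.69^2 + 2.56^2)
= sqrt(44.7561 + 6.5536)
= 7.163 MPa

7.163 MPa


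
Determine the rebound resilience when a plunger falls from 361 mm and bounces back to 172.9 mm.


Resilience = h_rebound / h_drop * 100
= 172.9 / 361 * 100
= 47.9%

47.9%


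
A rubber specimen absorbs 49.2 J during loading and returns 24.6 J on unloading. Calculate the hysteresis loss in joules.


Hysteresis loss = loading - unloading
= 49.2 - 24.6
= 24.6 J

24.6 J


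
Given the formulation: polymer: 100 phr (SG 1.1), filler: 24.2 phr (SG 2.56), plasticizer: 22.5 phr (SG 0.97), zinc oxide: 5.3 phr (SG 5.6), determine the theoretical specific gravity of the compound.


Sum of weights = 152.0
Volume contributions:
  polymer: 100/1.1 = 90.9091
  filler: 24.2/2.56 = 9.4531
  plasticizer: 22.5/0.97 = 23.1959
  zinc oxide: 5.3/5.6 = 0.9464
Sum of volumes = 124.5045
SG = 152.0 / 124.5045 = 1.221

SG = 1.221


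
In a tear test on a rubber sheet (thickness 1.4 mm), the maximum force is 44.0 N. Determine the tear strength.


Tear strength = force / thickness
= 44.0 / 1.4
= 31.43 N/mm

31.43 N/mm


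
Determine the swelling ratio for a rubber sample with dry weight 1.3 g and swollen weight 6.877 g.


Q = W_swollen / W_dry
Q = 6.877 / 1.3
Q = 5.29

Q = 5.29


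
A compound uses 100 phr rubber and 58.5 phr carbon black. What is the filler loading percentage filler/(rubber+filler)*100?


Filler % = filler / (rubber + filler) * 100
= 58.5 / (100 + 58.5) * 100
= 58.5 / 158.5 * 100
= 36.91%

36.91%


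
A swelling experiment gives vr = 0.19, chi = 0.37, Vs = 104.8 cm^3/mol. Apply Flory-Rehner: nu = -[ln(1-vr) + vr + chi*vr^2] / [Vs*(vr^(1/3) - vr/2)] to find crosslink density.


ln(1 - vr) = ln(1 - 0.19) = -0.2107
Numerator = -((-0.2107) + 0.19 + 0.37 * 0.19^2) = 0.0074
Denominator = 104.8 * (0.19^(1/3) - 0.19/2) = 50.2924
nu = 0.0074 / 50.2924 = 1.4642e-04 mol/cm^3

1.4642e-04 mol/cm^3


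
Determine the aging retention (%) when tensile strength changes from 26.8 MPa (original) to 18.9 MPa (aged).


Retention = aged / original * 100
= 18.9 / 26.8 * 100
= 70.5%

70.5%


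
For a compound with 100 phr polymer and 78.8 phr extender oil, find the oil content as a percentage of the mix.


Oil % = oil / (100 + oil) * 100
= 78.8 / (100 + 78.8) * 100
= 78.8 / 178.8 * 100
= 44.07%

44.07%


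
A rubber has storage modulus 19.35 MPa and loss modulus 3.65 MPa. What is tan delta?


tan delta = E'' / E'
= 3.65 / 19.35
= 0.1886

tan delta = 0.1886


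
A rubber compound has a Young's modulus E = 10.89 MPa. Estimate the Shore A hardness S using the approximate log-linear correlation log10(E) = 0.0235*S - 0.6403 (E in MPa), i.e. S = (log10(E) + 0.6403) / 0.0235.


log10(E) = 0.0235*S - 0.6403  =>  S = (log10(E) + 0.6403) / 0.0235
log10(10.89) = 1.037028
S = (1.037028 + 0.6403) / 0.0235 = 1.677328 / 0.0235
S = 71.4

Shore A = 71.4


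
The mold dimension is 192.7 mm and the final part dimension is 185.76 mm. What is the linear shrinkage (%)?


Shrinkage = (mold - part) / mold * 100
= (192.7 - 185.76) / 192.7 * 100
= 6.94 / 192.7 * 100
= 3.6%

3.6%


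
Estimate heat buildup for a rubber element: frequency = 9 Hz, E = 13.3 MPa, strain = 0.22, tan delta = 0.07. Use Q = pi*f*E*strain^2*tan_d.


Q = pi * f * E * strain^2 * tan_d
= pi * 9 * 13.3 * 0.22^2 * 0.07
= pi * 9 * 13.3 * 0.0484 * 0.07
= 1.2741

Q = 1.2741


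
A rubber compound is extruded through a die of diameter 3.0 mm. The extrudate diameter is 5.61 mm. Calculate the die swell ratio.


Die swell ratio = D_extrudate / D_die
= 5.61 / 3.0
= 1.87

Die swell = 1.87


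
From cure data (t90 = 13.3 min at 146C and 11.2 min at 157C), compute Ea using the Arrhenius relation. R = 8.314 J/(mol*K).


T1 = 419.15 K, T2 = 430.15 K
1/T1 - 1/T2 = 6.1010e-05
ln(t1/t2) = ln(13.3/11.2) = 0.1719
Ea = 8.314 * 0.1719 / 6.1010e-05 = 23418.3838 J/mol
Ea = 23.42 kJ/mol

23.42 kJ/mol


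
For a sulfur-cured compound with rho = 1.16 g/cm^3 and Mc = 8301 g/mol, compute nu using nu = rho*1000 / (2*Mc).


nu = rho * 1000 / (2 * Mc)
nu = 1.16 * 1000 / (2 * 8301)
nu = 1160.0 / 16602
nu = 0.0699 mol/L

0.0699 mol/L


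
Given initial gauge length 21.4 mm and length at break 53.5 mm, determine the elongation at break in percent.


Elongation = (Lf - L0) / L0 * 100
= (53.5 - 21.4) / 21.4 * 100
= 32.1 / 21.4 * 100
= 150.0%

150.0%


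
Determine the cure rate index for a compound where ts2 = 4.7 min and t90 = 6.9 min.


CRI = 100 / (t90 - ts2)
= 100 / (6.9 - 4.7)
= 100 / 2.2
= 45.45 min^-1

45.45 min^-1


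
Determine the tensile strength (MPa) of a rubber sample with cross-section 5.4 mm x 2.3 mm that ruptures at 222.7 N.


Area = width * thickness = 5.4 * 2.3 = 12.42 mm^2
TS = force / area = 222.7 / 12.42 = 17.93 MPa

17.93 MPa


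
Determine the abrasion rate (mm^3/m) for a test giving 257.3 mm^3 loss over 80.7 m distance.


Rate = volume_loss / distance
= 257.3 / 80.7
= 3.188 mm^3/m

3.188 mm^3/m


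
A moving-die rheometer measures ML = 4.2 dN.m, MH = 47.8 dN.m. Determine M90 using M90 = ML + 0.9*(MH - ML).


M90 = ML + 0.9 * (MH - ML)
M90 = 4.2 + 0.9 * (47.8 - 4.2)
M90 = 4.2 + 0.9 * 43.6
M90 = 43.44 dN.m

43.44 dN.m


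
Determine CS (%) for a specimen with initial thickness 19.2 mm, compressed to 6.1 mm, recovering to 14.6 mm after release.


CS = (t0 - recovered) / (t0 - ts) * 100
= (19.2 - 14.6) / (19.2 - 6.1) * 100
= 4.6 / 13.1 * 100
= 35.1%

35.1%


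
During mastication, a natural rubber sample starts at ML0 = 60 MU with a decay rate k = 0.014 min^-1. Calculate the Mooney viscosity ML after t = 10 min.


ML = ML0 * exp(-k * t)
ML = 60 * exp(-0.014 * 10)
ML = 60 * 0.8694
ML = 52.16 MU

52.16 MU


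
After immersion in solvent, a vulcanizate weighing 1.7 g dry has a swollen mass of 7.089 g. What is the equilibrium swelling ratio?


Q = W_swollen / W_dry
Q = 7.089 / 1.7
Q = 4.17

Q = 4.17


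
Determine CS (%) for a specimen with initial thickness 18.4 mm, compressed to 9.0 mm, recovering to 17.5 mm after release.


CS = (t0 - recovered) / (t0 - ts) * 100
= (18.4 - 17.5) / (18.4 - 9.0) * 100
= 0.9 / 9.4 * 100
= 9.6%

9.6%


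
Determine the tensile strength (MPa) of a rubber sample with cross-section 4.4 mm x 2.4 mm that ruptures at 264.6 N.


Area = width * thickness = 4.4 * 2.4 = 10.56 mm^2
TS = force / area = 264.6 / 10.56 = 25.06 MPa

25.06 MPa


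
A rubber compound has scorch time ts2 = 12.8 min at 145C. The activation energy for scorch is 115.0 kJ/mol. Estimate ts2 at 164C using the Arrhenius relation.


Convert temperatures: T1 = 145 + 273.15 = 418.15 K, T2 = 164 + 273.15 = 437.15 K
ts2_new = 12.8 * exp(115000 / 8.314 * (1/437.15 - 1/418.15))
1/T2 - 1/T1 = -1.0394e-04
ts2_new = 3.04 min

3.04 min


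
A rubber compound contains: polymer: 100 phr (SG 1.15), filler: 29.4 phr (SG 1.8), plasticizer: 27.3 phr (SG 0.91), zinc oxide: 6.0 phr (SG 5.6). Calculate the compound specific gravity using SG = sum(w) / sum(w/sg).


Sum of weights = 162.7
Volume contributions:
  polymer: 100/1.15 = 86.9565
  filler: 29.4/1.8 = 16.3333
  plasticizer: 27.3/0.91 = 30.0000
  zinc oxide: 6.0/5.6 = 1.0714
Sum of volumes = 134.3613
SG = 162.7 / 134.3613 = 1.211

SG = 1.211


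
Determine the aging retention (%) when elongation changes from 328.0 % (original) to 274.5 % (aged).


Retention = aged / original * 100
= 274.5 / 328.0 * 100
= 83.7%

83.7%


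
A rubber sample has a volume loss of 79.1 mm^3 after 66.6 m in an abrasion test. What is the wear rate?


Rate = volume_loss / distance
= 79.1 / 66.6
= 1.188 mm^3/m

1.188 mm^3/m


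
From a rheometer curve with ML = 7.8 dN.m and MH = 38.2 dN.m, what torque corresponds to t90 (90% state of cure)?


M90 = ML + 0.9 * (MH - ML)
M90 = 7.8 + 0.9 * (38.2 - 7.8)
M90 = 7.8 + 0.9 * 30.4
M90 = 35.16 dN.m

35.16 dN.m


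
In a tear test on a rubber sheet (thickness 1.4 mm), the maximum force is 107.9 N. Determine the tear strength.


Tear strength = force / thickness
= 107.9 / 1.4
= 77.07 N/mm

77.07 N/mm


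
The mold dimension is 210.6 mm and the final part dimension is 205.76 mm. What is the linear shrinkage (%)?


Shrinkage = (mold - part) / mold * 100
= (210.6 - 205.76) / 210.6 * 100
= 4.84 / 210.6 * 100
= 2.3%

2.3%


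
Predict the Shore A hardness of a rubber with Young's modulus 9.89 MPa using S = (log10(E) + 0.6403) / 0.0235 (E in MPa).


log10(E) = 0.0235*S - 0.6403  =>  S = (log10(E) + 0.6403) / 0.0235
log10(9.89) = 0.995196
S = (0.995196 + 0.6403) / 0.0235 = 1.635496 / 0.0235
S = 69.6

Shore A = 69.6


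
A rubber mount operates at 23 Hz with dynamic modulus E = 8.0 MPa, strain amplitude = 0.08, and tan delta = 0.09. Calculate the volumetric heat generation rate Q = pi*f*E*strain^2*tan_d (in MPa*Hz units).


Q = pi * f * E * strain^2 * tan_d
= pi * 23 * 8.0 * 0.08^2 * 0.09
= pi * 23 * 8.0 * 0.0064 * 0.09
= 0.3330

Q = 0.3330


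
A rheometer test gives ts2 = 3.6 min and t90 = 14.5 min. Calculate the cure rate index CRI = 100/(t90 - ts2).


CRI = 100 / (t90 - ts2)
= 100 / (14.5 - 3.6)
= 100 / 10.9
= 9.17 min^-1

9.17 min^-1


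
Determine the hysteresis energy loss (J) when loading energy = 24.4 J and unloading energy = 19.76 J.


Hysteresis loss = loading - unloading
= 24.4 - 19.76
= 4.64 J

4.64 J


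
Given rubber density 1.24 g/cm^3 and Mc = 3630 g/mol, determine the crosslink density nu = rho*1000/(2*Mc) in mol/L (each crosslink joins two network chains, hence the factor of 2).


nu = rho * 1000 / (2 * Mc)
nu = 1.24 * 1000 / (2 * 3630)
nu = 1240.0 / 7260
nu = 0.1708 mol/L

0.1708 mol/L


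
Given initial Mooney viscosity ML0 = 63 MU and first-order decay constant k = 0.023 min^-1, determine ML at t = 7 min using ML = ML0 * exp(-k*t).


ML = ML0 * exp(-k * t)
ML = 63 * exp(-0.023 * 7)
ML = 63 * 0.8513
ML = 53.63 MU

53.63 MU


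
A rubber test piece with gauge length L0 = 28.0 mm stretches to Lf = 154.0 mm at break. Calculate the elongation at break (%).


Elongation = (Lf - L0) / L0 * 100
= (154.0 - 28.0) / 28.0 * 100
= 126.0 / 28.0 * 100
= 450.0%

450.0%


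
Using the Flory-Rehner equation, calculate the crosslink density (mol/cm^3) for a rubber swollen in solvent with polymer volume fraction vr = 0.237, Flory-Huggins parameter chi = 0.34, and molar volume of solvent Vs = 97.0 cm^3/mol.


ln(1 - vr) = ln(1 - 0.237) = -0.2705
Numerator = -((-0.2705) + 0.237 + 0.34 * 0.237^2) = 0.0144
Denominator = 97.0 * (0.237^(1/3) - 0.237/2) = 48.5336
nu = 0.0144 / 48.5336 = 2.9670e-04 mol/cm^3

2.9670e-04 mol/cm^3


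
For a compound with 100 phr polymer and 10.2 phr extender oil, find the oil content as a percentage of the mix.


Oil % = oil / (100 + oil) * 100
= 10.2 / (100 + 10.2) * 100
= 10.2 / 110.2 * 100
= 9.26%

9.26%
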